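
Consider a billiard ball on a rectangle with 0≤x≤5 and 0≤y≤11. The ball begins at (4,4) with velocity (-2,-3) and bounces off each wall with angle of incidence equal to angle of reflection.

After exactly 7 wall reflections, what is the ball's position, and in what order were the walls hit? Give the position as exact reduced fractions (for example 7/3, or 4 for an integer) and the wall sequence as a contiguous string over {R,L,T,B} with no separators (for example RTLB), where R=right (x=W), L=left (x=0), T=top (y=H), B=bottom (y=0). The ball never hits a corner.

Final position: (5,5/2)
Wall sequence: BLRTLBR

1. t=4/3 → B at (4/3,0); v=(-2,3)
2. t=2/3 → L at (0,2); v=(2,3)
3. t=5/2 → R at (5,19/2); v=(-2,3)
4. t=1/2 → T at (4,11); v=(-2,-3)
5. t=2 → L at (0,5); v=(2,-3)
6. t=5/3 → B at (10/3,0); v=(2,3)
7. t=5/6 → R at (5,5/2); v=(-2,3)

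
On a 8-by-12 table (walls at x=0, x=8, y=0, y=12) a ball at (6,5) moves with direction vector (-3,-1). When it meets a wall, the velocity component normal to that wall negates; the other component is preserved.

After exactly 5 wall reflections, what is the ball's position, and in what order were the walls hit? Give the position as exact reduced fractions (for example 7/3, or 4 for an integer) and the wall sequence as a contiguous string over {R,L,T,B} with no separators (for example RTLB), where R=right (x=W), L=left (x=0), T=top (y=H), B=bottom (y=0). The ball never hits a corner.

1. t=2 → L at (0,3); v=(3,-1)
2. t=8/3 → R at (8,1/3); v=(-3,-1)
3. t=1/3 → B at (7,0); v=(-3,1)
4. t=7/3 → L at (0,7/3); v=(3,1)
5. t=8/3 → R at (8,5); v=(-3,1)

Final position: (8,5)
Wall sequence: LRBLR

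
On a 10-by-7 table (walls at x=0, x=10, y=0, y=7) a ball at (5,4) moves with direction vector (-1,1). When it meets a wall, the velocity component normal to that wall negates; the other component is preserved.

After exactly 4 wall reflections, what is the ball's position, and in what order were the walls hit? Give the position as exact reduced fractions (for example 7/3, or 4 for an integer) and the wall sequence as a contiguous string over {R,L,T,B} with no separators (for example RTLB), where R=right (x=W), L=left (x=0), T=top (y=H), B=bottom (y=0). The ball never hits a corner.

Final position: (10,5)
Wall sequence: TLBR

1. t=3 → T at (2,7); v=(-1,-1)
2. t=2 → L at (0,5); v=(1,-1)
3. t=5 → B at (5,0); v=(1,1)
4. t=5 → R at (10,5); v=(-1,1)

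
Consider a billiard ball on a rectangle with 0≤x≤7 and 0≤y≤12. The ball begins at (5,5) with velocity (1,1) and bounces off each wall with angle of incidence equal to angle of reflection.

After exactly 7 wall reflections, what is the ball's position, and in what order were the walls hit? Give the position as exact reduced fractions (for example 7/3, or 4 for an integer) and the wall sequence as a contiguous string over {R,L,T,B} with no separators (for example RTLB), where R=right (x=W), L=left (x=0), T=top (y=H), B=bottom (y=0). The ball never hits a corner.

Final position: (7,11)
Wall sequence: RTLRBLR

1. t=2 → R at (7,7); v=(-1,1)
2. t=5 → T at (2,12); v=(-1,-1)
3. t=2 → L at (0,10); v=(1,-1)
4. t=7 → R at (7,3); v=(-1,-1)
5. t=3 → B at (4,0); v=(-1,1)
6. t=4 → L at (0,4); v=(1,1)
7. t=7 → R at (7,11); v=(-1,1)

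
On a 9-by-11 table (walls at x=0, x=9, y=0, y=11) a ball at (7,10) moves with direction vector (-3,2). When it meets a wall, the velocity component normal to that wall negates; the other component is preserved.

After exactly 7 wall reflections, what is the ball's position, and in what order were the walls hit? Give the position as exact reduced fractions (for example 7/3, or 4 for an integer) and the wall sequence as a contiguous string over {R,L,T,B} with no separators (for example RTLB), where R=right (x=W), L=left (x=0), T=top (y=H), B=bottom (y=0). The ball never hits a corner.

1. t=1/2 → T at (11/2,11); v=(-3,-2)
2. t=11/6 → L at (0,22/3); v=(3,-2)
3. t=3 → R at (9,4/3); v=(-3,-2)
4. t=2/3 → B at (7,0); v=(-3,2)
5. t=7/3 → L at (0,14/3); v=(3,2)
6. t=3 → R at (9,32/3); v=(-3,2)
7. t=1/6 → T at (17/2,11); v=(-3,-2)

Final position: (17/2,11)
Wall sequence: TLRBLRT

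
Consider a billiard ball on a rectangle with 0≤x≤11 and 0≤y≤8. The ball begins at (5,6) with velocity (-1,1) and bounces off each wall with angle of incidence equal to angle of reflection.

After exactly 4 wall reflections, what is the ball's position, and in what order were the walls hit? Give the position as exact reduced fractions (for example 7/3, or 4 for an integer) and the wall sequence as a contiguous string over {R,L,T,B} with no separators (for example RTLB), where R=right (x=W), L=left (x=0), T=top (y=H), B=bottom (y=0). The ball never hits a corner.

Final position: (11,6)
Wall sequence: TLBR

1. t=2 → T at (3,8); v=(-1,-1)
2. t=3 → L at (0,5); v=(1,-1)
3. t=5 → B at (5,0); v=(1,1)
4. t=6 → R at (11,6); v=(-1,1)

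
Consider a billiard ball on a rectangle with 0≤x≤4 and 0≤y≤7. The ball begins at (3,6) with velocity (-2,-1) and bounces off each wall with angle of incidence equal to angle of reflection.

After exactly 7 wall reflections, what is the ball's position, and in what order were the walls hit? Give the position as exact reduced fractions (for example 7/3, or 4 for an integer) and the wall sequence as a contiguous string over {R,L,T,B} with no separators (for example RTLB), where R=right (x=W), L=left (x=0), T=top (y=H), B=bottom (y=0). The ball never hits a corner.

1. t=3/2 → L at (0,9/2); v=(2,-1)
2. t=2 → R at (4,5/2); v=(-2,-1)
3. t=2 → L at (0,1/2); v=(2,-1)
4. t=1/2 → B at (1,0); v=(2,1)
5. t=3/2 → R at (4,3/2); v=(-2,1)
6. t=2 → L at (0,7/2); v=(2,1)
7. t=2 → R at (4,11/2); v=(-2,1)

Final position: (4,11/2)
Wall sequence: LRLBRLR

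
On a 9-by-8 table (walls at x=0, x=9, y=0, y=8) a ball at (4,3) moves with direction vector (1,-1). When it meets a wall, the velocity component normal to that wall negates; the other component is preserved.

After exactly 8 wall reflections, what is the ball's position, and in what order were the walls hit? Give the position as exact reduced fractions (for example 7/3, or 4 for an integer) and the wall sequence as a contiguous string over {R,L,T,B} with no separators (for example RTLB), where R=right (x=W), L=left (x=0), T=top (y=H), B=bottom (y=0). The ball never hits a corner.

Final position: (0,3)
Wall sequence: BRTLBRTL

1. t=3 → B at (7,0); v=(1,1)
2. t=2 → R at (9,2); v=(-1,1)
3. t=6 → T at (3,8); v=(-1,-1)
4. t=3 → L at (0,5); v=(1,-1)
5. t=5 → B at (5,0); v=(1,1)
6. t=4 → R at (9,4); v=(-1,1)
7. t=4 → T at (5,8); v=(-1,-1)
8. t=5 → L at (0,3); v=(1,-1)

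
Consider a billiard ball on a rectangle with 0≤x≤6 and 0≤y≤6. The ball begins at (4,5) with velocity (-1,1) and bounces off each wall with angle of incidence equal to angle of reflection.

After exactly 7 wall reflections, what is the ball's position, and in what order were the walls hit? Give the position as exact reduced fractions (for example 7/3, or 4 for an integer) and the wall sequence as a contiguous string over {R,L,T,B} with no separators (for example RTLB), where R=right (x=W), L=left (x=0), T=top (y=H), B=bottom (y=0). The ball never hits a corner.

Final position: (3,0)
Wall sequence: TLBRTLB

1. t=1 → T at (3,6); v=(-1,-1)
2. t=3 → L at (0,3); v=(1,-1)
3. t=3 → B at (3,0); v=(1,1)
4. t=3 → R at (6,3); v=(-1,1)
5. t=3 → T at (3,6); v=(-1,-1)
6. t=3 → L at (0,3); v=(1,-1)
7. t=3 → B at (3,0); v=(1,1)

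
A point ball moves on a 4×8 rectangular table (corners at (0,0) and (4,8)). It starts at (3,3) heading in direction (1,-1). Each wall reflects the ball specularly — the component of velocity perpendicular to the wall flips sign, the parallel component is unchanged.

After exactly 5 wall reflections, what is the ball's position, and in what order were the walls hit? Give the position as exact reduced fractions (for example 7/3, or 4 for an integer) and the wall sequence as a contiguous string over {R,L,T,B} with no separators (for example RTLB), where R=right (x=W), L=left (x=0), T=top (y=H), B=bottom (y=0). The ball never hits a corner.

1. t=1 → R at (4,2); v=(-1,-1)
2. t=2 → B at (2,0); v=(-1,1)
3. t=2 → L at (0,2); v=(1,1)
4. t=4 → R at (4,6); v=(-1,1)
5. t=2 → T at (2,8); v=(-1,-1)

Final position: (2,8)
Wall sequence: RBLRT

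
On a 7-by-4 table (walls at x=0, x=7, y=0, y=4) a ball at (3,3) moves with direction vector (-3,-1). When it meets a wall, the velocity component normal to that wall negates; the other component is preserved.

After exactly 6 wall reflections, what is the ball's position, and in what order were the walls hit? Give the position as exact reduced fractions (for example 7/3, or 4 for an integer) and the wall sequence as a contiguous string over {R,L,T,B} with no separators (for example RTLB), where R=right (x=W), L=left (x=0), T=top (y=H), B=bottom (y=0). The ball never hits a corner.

Final position: (7,3)
Wall sequence: LBRLTR

1. t=1 → L at (0,2); v=(3,-1)
2. t=2 → B at (6,0); v=(3,1)
3. t=1/3 → R at (7,1/3); v=(-3,1)
4. t=7/3 → L at (0,8/3); v=(3,1)
5. t=4/3 → T at (4,4); v=(3,-1)
6. t=1 → R at (7,3); v=(-3,-1)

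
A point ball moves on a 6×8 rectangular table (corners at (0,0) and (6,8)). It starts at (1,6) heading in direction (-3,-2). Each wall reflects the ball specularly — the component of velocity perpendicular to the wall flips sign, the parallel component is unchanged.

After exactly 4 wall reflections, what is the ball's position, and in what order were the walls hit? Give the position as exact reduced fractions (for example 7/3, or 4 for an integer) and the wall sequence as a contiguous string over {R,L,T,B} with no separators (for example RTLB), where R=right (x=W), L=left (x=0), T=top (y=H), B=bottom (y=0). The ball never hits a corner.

1. t=1/3 → L at (0,16/3); v=(3,-2)
2. t=2 → R at (6,4/3); v=(-3,-2)
3. t=2/3 → B at (4,0); v=(-3,2)
4. t=4/3 → L at (0,8/3); v=(3,2)

Final position: (0,8/3)
Wall sequence: LRBL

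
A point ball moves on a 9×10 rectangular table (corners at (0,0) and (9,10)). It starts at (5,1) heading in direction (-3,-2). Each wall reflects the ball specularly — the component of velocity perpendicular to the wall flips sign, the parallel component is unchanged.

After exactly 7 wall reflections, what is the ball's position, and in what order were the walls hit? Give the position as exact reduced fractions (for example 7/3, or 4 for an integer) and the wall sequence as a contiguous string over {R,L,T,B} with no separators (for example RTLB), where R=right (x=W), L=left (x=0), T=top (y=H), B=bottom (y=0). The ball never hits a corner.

1. t=1/2 → B at (7/2,0); v=(-3,2)
2. t=7/6 → L at (0,7/3); v=(3,2)
3. t=3 → R at (9,25/3); v=(-3,2)
4. t=5/6 → T at (13/2,10); v=(-3,-2)
5. t=13/6 → L at (0,17/3); v=(3,-2)
6. t=17/6 → B at (17/2,0); v=(3,2)
7. t=1/6 → R at (9,1/3); v=(-3,2)

Final position: (9,1/3)
Wall sequence: BLRTLBR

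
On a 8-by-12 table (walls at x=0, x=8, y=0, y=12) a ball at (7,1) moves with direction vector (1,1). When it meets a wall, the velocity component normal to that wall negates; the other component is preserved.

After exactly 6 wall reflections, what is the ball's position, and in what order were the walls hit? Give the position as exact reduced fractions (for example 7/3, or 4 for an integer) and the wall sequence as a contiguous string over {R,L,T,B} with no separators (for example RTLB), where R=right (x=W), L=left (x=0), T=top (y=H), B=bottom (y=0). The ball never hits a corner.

1. t=1 → R at (8,2); v=(-1,1)
2. t=8 → L at (0,10); v=(1,1)
3. t=2 → T at (2,12); v=(1,-1)
4. t=6 → R at (8,6); v=(-1,-1)
5. t=6 → B at (2,0); v=(-1,1)
6. t=2 → L at (0,2); v=(1,1)

Final position: (0,2)
Wall sequence: RLTRBL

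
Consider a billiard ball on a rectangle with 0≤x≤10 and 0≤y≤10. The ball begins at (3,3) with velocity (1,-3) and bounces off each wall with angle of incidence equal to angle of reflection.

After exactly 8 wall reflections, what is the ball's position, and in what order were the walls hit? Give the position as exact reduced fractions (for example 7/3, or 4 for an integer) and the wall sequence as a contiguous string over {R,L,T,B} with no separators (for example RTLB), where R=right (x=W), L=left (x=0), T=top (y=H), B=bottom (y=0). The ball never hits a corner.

Final position: (2/3,10)
Wall sequence: BTRBTBLT

1. t=1 → B at (4,0); v=(1,3)
2. t=10/3 → T at (22/3,10); v=(1,-3)
3. t=8/3 → R at (10,2); v=(-1,-3)
4. t=2/3 → B at (28/3,0); v=(-1,3)
5. t=10/3 → T at (6,10); v=(-1,-3)
6. t=10/3 → B at (8/3,0); v=(-1,3)
7. t=8/3 → L at (0,8); v=(1,3)
8. t=2/3 → T at (2/3,10); v=(1,-3)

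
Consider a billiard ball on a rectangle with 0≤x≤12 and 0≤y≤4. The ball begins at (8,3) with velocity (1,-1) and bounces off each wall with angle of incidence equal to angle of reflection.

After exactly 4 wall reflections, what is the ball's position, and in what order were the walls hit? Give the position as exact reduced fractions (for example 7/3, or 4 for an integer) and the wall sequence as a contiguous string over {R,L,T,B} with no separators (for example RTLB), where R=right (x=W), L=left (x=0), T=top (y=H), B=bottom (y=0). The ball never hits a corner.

Final position: (5,0)
Wall sequence: BRTB

1. t=3 → B at (11,0); v=(1,1)
2. t=1 → R at (12,1); v=(-1,1)
3. t=3 → T at (9,4); v=(-1,-1)
4. t=4 → B at (5,0); v=(-1,1)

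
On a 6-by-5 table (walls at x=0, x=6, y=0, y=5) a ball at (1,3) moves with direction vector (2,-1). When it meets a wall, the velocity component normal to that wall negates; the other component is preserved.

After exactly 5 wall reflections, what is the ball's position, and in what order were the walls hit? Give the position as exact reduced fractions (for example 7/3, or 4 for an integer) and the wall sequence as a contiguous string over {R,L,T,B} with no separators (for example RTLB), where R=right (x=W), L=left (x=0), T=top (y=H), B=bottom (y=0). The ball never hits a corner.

Final position: (6,9/2)
Wall sequence: RBLTR

1. t=5/2 → R at (6,1/2); v=(-2,-1)
2. t=1/2 → B at (5,0); v=(-2,1)
3. t=5/2 → L at (0,5/2); v=(2,1)
4. t=5/2 → T at (5,5); v=(2,-1)
5. t=1/2 → R at (6,9/2); v=(-2,-1)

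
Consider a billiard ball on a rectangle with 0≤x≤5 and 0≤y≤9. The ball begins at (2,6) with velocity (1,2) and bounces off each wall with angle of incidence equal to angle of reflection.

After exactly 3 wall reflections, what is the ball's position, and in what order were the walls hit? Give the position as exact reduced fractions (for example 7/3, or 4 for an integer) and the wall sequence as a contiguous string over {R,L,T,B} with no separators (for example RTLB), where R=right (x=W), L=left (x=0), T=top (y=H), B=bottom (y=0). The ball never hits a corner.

1. t=3/2 → T at (7/2,9); v=(1,-2)
2. t=3/2 → R at (5,6); v=(-1,-2)
3. t=3 → B at (2,0); v=(-1,2)

Final position: (2,0)
Wall sequence: TRB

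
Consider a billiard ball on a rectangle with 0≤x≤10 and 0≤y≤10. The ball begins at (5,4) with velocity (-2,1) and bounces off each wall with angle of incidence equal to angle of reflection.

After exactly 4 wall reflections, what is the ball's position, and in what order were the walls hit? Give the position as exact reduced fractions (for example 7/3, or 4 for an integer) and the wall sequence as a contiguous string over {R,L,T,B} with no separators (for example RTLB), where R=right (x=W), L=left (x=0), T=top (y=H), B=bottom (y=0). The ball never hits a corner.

1. t=5/2 → L at (0,13/2); v=(2,1)
2. t=7/2 → T at (7,10); v=(2,-1)
3. t=3/2 → R at (10,17/2); v=(-2,-1)
4. t=5 → L at (0,7/2); v=(2,-1)

Final position: (0,7/2)
Wall sequence: LTRL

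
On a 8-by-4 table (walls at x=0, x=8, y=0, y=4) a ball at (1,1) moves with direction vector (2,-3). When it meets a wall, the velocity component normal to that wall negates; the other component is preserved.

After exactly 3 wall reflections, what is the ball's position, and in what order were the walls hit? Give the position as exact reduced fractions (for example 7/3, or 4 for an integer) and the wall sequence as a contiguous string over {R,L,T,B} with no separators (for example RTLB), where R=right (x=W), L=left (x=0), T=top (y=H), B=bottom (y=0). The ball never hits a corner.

Final position: (7,0)
Wall sequence: BTB

1. t=1/3 → B at (5/3,0); v=(2,3)
2. t=4/3 → T at (13/3,4); v=(2,-3)
3. t=4/3 → B at (7,0); v=(2,3)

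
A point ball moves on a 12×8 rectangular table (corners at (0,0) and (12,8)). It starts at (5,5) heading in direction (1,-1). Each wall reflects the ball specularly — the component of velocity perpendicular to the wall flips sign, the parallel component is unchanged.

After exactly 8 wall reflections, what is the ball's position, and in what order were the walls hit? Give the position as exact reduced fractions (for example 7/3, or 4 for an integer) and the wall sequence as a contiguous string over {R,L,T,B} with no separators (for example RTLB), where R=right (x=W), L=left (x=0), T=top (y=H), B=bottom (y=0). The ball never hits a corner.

Final position: (6,0)
Wall sequence: BRTLBTRB

1. t=5 → B at (10,0); v=(1,1)
2. t=2 → R at (12,2); v=(-1,1)
3. t=6 → T at (6,8); v=(-1,-1)
4. t=6 → L at (0,2); v=(1,-1)
5. t=2 → B at (2,0); v=(1,1)
6. t=8 → T at (10,8); v=(1,-1)
7. t=2 → R at (12,6); v=(-1,-1)
8. t=6 → B at (6,0); v=(-1,1)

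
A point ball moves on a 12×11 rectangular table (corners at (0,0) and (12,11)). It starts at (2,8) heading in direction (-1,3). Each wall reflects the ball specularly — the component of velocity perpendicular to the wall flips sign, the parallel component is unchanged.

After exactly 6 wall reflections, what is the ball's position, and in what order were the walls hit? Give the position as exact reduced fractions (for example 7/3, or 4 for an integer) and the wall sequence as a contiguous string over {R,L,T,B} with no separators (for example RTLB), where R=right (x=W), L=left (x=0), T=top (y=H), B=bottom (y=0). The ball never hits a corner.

Final position: (12,6)
Wall sequence: TLBTBR

1. t=1 → T at (1,11); v=(-1,-3)
2. t=1 → L at (0,8); v=(1,-3)
3. t=8/3 → B at (8/3,0); v=(1,3)
4. t=11/3 → T at (19/3,11); v=(1,-3)
5. t=11/3 → B at (10,0); v=(1,3)
6. t=2 → R at (12,6); v=(-1,3)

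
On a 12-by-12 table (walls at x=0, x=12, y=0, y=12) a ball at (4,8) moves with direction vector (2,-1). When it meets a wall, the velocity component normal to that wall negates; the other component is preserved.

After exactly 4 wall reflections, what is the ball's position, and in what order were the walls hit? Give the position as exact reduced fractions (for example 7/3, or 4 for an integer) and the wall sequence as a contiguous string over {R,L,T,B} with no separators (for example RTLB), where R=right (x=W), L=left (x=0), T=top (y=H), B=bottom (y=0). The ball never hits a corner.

Final position: (12,8)
Wall sequence: RBLR

1. t=4 → R at (12,4); v=(-2,-1)
2. t=4 → B at (4,0); v=(-2,1)
3. t=2 → L at (0,2); v=(2,1)
4. t=6 → R at (12,8); v=(-2,1)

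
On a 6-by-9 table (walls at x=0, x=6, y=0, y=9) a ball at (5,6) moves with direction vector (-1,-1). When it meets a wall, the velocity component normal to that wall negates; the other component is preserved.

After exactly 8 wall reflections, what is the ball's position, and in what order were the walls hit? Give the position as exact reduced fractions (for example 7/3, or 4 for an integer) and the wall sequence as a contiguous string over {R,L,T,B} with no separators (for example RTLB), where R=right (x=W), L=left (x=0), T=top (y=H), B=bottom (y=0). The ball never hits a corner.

Final position: (0,5)
Wall sequence: LBRTLRBL

1. t=5 → L at (0,1); v=(1,-1)
2. t=1 → B at (1,0); v=(1,1)
3. t=5 → R at (6,5); v=(-1,1)
4. t=4 → T at (2,9); v=(-1,-1)
5. t=2 → L at (0,7); v=(1,-1)
6. t=6 → R at (6,1); v=(-1,-1)
7. t=1 → B at (5,0); v=(-1,1)
8. t=5 → L at (0,5); v=(1,1)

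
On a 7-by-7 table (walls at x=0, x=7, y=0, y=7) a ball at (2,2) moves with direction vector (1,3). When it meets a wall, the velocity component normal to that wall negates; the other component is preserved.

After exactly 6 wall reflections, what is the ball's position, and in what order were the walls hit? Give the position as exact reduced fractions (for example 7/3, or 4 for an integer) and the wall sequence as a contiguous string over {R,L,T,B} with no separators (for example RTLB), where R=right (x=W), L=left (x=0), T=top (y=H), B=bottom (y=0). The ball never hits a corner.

Final position: (1,7)
Wall sequence: TBRTBT

1. t=5/3 → T at (11/3,7); v=(1,-3)
2. t=7/3 → B at (6,0); v=(1,3)
3. t=1 → R at (7,3); v=(-1,3)
4. t=4/3 → T at (17/3,7); v=(-1,-3)
5. t=7/3 → B at (10/3,0); v=(-1,3)
6. t=7/3 → T at (1,7); v=(-1,-3)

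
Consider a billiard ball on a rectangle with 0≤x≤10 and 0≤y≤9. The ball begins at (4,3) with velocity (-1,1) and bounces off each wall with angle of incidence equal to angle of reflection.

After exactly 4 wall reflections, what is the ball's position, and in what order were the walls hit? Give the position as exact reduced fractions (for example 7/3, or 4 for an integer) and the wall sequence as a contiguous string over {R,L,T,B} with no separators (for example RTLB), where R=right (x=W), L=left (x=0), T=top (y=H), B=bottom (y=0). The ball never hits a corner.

1. t=4 → L at (0,7); v=(1,1)
2. t=2 → T at (2,9); v=(1,-1)
3. t=8 → R at (10,1); v=(-1,-1)
4. t=1 → B at (9,0); v=(-1,1)

Final position: (9,0)
Wall sequence: LTRB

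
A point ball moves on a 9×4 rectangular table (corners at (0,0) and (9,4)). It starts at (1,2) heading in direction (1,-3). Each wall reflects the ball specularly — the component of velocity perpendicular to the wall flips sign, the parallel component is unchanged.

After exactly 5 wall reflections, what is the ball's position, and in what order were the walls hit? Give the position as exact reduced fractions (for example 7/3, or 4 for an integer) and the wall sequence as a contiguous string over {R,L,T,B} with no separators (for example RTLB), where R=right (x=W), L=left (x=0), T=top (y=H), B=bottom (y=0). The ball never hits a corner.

Final position: (7,0)
Wall sequence: BTBTB

1. t=2/3 → B at (5/3,0); v=(1,3)
2. t=4/3 → T at (3,4); v=(1,-3)
3. t=4/3 → B at (13/3,0); v=(1,3)
4. t=4/3 → T at (17/3,4); v=(1,-3)
5. t=4/3 → B at (7,0); v=(1,3)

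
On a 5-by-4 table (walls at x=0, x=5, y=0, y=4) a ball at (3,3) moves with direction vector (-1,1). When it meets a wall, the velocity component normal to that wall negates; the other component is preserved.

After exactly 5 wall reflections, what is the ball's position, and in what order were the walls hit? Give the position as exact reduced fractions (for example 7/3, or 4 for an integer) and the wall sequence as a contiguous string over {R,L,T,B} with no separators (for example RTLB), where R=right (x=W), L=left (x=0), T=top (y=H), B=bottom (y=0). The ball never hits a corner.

1. t=1 → T at (2,4); v=(-1,-1)
2. t=2 → L at (0,2); v=(1,-1)
3. t=2 → B at (2,0); v=(1,1)
4. t=3 → R at (5,3); v=(-1,1)
5. t=1 → T at (4,4); v=(-1,-1)

Final position: (4,4)
Wall sequence: TLBRT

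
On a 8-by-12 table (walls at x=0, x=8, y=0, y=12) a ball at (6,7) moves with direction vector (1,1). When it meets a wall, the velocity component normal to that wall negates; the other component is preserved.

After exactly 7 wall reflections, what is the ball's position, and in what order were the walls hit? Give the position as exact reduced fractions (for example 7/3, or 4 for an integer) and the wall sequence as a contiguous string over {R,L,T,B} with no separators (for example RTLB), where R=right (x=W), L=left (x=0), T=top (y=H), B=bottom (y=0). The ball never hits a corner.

Final position: (3,12)
Wall sequence: RTLBRLT

1. t=2 → R at (8,9); v=(-1,1)
2. t=3 → T at (5,12); v=(-1,-1)
3. t=5 → L at (0,7); v=(1,-1)
4. t=7 → B at (7,0); v=(1,1)
5. t=1 → R at (8,1); v=(-1,1)
6. t=8 → L at (0,9); v=(1,1)
7. t=3 → T at (3,12); v=(1,-1)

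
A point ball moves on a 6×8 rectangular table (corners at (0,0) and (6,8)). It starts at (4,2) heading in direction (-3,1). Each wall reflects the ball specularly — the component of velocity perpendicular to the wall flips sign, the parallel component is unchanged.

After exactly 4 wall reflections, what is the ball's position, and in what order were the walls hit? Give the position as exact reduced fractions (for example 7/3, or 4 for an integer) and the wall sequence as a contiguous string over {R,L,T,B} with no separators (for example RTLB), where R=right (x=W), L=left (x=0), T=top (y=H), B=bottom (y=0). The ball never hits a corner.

Final position: (2,8)
Wall sequence: LRLT

1. t=4/3 → L at (0,10/3); v=(3,1)
2. t=2 → R at (6,16/3); v=(-3,1)
3. t=2 → L at (0,22/3); v=(3,1)
4. t=2/3 → T at (2,8); v=(3,-1)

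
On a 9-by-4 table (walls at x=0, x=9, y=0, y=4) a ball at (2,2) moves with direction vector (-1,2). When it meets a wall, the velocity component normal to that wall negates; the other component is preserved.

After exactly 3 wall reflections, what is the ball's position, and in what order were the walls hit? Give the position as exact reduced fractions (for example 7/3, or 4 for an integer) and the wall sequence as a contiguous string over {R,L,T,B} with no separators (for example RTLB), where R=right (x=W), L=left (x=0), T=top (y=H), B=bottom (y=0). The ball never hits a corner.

Final position: (1,0)
Wall sequence: TLB

1. t=1 → T at (1,4); v=(-1,-2)
2. t=1 → L at (0,2); v=(1,-2)
3. t=1 → B at (1,0); v=(1,2)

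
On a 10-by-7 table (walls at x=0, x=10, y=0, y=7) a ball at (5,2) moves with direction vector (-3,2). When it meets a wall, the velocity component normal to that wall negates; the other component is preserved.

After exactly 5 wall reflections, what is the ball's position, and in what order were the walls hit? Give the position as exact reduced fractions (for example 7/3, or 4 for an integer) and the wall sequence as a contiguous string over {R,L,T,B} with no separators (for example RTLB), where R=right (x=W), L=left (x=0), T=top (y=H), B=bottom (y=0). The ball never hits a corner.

Final position: (0,14/3)
Wall sequence: LTRBL

1. t=5/3 → L at (0,16/3); v=(3,2)
2. t=5/6 → T at (5/2,7); v=(3,-2)
3. t=5/2 → R at (10,2); v=(-3,-2)
4. t=1 → B at (7,0); v=(-3,2)
5. t=7/3 → L at (0,14/3); v=(3,2)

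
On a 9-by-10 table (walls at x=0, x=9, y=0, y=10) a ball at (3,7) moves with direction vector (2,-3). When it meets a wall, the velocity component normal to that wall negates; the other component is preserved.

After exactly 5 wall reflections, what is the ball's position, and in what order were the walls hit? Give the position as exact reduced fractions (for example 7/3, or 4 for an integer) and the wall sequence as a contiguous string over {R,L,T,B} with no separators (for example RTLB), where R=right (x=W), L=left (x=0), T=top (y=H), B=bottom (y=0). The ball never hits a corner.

Final position: (3,0)
Wall sequence: BRTLB

1. t=7/3 → B at (23/3,0); v=(2,3)
2. t=2/3 → R at (9,2); v=(-2,3)
3. t=8/3 → T at (11/3,10); v=(-2,-3)
4. t=11/6 → L at (0,9/2); v=(2,-3)
5. t=3/2 → B at (3,0); v=(2,3)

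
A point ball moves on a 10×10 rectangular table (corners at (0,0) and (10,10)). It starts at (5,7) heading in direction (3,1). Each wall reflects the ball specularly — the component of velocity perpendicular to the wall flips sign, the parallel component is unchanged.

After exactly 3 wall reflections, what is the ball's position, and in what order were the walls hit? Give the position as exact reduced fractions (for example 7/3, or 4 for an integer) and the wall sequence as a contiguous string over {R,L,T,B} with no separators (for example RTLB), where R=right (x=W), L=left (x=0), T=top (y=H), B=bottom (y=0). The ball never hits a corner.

1. t=5/3 → R at (10,26/3); v=(-3,1)
2. t=4/3 → T at (6,10); v=(-3,-1)
3. t=2 → L at (0,8); v=(3,-1)

Final position: (0,8)
Wall sequence: RTL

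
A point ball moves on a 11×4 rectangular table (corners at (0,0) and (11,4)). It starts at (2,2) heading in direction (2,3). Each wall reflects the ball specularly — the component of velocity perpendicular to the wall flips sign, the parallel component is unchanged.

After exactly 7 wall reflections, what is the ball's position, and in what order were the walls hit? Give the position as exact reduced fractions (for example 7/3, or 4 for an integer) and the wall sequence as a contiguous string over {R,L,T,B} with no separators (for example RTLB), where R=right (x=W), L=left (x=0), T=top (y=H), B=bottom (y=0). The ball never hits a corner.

Final position: (16/3,0)
Wall sequence: TBTRBTB

1. t=2/3 → T at (10/3,4); v=(2,-3)
2. t=4/3 → B at (6,0); v=(2,3)
3. t=4/3 → T at (26/3,4); v=(2,-3)
4. t=7/6 → R at (11,1/2); v=(-2,-3)
5. t=1/6 → B at (32/3,0); v=(-2,3)
6. t=4/3 → T at (8,4); v=(-2,-3)
7. t=4/3 → B at (16/3,0); v=(-2,3)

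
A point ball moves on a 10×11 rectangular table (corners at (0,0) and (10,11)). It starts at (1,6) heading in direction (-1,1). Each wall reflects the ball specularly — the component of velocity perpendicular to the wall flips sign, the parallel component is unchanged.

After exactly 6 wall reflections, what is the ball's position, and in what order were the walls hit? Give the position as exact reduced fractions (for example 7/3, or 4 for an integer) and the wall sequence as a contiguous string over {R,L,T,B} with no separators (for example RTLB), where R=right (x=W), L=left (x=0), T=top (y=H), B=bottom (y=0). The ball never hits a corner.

1. t=1 → L at (0,7); v=(1,1)
2. t=4 → T at (4,11); v=(1,-1)
3. t=6 → R at (10,5); v=(-1,-1)
4. t=5 → B at (5,0); v=(-1,1)
5. t=5 → L at (0,5); v=(1,1)
6. t=6 → T at (6,11); v=(1,-1)

Final position: (6,11)
Wall sequence: LTRBLT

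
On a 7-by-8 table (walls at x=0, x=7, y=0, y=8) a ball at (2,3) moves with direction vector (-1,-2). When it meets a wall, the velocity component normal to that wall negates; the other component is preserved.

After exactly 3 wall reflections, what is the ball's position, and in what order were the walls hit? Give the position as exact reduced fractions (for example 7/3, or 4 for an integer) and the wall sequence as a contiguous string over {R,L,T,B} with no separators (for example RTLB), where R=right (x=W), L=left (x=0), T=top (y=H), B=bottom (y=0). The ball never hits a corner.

Final position: (7/2,8)
Wall sequence: BLT

1. t=3/2 → B at (1/2,0); v=(-1,2)
2. t=1/2 → L at (0,1); v=(1,2)
3. t=7/2 → T at (7/2,8); v=(1,-2)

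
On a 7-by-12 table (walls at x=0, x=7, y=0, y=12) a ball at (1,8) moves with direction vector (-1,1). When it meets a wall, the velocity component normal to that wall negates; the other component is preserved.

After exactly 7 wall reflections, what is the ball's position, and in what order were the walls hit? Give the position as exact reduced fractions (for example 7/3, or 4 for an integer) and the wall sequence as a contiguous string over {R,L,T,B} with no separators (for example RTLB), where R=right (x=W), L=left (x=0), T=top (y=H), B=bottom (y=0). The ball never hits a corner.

Final position: (1,12)
Wall sequence: LTRLBRT

1. t=1 → L at (0,9); v=(1,1)
2. t=3 → T at (3,12); v=(1,-1)
3. t=4 → R at (7,8); v=(-1,-1)
4. t=7 → L at (0,1); v=(1,-1)
5. t=1 → B at (1,0); v=(1,1)
6. t=6 → R at (7,6); v=(-1,1)
7. t=6 → T at (1,12); v=(-1,-1)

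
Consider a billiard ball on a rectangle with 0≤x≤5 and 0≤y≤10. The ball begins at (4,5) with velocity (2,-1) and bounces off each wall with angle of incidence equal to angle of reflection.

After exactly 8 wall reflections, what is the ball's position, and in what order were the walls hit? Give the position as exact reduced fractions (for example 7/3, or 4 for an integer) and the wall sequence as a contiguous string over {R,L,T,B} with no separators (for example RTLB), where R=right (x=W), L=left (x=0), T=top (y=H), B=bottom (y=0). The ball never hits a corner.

Final position: (4,10)
Wall sequence: RLBRLRLT

1. t=1/2 → R at (5,9/2); v=(-2,-1)
2. t=5/2 → L at (0,2); v=(2,-1)
3. t=2 → B at (4,0); v=(2,1)
4. t=1/2 → R at (5,1/2); v=(-2,1)
5. t=5/2 → L at (0,3); v=(2,1)
6. t=5/2 → R at (5,11/2); v=(-2,1)
7. t=5/2 → L at (0,8); v=(2,1)
8. t=2 → T at (4,10); v=(2,-1)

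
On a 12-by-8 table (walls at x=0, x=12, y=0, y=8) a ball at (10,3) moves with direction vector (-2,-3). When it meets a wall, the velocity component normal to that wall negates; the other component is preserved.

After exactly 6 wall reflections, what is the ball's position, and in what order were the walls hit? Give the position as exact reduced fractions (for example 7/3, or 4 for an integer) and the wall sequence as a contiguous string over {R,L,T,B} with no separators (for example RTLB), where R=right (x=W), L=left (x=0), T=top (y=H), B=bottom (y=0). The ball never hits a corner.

1. t=1 → B at (8,0); v=(-2,3)
2. t=8/3 → T at (8/3,8); v=(-2,-3)
3. t=4/3 → L at (0,4); v=(2,-3)
4. t=4/3 → B at (8/3,0); v=(2,3)
5. t=8/3 → T at (8,8); v=(2,-3)
6. t=2 → R at (12,2); v=(-2,-3)

Final position: (12,2)
Wall sequence: BTLBTR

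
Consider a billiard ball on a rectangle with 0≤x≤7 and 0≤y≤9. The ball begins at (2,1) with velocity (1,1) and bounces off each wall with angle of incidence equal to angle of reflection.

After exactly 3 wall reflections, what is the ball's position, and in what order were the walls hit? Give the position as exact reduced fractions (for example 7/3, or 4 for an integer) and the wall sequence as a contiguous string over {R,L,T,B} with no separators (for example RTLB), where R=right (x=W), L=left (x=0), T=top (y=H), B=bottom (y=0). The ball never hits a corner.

1. t=5 → R at (7,6); v=(-1,1)
2. t=3 → T at (4,9); v=(-1,-1)
3. t=4 → L at (0,5); v=(1,-1)

Final position: (0,5)
Wall sequence: RTL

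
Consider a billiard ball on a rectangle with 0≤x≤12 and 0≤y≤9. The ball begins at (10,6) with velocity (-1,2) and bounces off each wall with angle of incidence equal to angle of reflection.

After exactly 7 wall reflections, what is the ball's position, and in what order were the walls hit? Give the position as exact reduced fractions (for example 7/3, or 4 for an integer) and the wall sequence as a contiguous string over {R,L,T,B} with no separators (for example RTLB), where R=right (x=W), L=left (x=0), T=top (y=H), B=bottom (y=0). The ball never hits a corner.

1. t=3/2 → T at (17/2,9); v=(-1,-2)
2. t=9/2 → B at (4,0); v=(-1,2)
3. t=4 → L at (0,8); v=(1,2)
4. t=1/2 → T at (1/2,9); v=(1,-2)
5. t=9/2 → B at (5,0); v=(1,2)
6. t=9/2 → T at (19/2,9); v=(1,-2)
7. t=5/2 → R at (12,4); v=(-1,-2)

Final position: (12,4)
Wall sequence: TBLTBTR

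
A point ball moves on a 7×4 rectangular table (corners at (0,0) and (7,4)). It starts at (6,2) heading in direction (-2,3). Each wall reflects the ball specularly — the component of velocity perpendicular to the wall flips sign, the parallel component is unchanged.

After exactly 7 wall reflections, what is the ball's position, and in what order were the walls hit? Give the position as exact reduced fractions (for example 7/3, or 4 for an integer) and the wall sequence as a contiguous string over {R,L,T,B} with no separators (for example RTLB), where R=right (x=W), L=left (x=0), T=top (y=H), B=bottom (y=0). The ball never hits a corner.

Final position: (7,5/2)
Wall sequence: TBLTBTR

1. t=2/3 → T at (14/3,4); v=(-2,-3)
2. t=4/3 → B at (2,0); v=(-2,3)
3. t=1 → L at (0,3); v=(2,3)
4. t=1/3 → T at (2/3,4); v=(2,-3)
5. t=4/3 → B at (10/3,0); v=(2,3)
6. t=4/3 → T at (6,4); v=(2,-3)
7. t=1/2 → R at (7,5/2); v=(-2,-3)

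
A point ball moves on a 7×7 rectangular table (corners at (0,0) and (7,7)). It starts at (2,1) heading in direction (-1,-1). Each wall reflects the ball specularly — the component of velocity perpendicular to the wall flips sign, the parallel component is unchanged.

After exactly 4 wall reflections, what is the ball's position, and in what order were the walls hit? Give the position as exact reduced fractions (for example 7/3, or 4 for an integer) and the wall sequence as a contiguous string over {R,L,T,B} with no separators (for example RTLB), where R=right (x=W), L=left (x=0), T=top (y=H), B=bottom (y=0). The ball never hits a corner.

1. t=1 → B at (1,0); v=(-1,1)
2. t=1 → L at (0,1); v=(1,1)
3. t=6 → T at (6,7); v=(1,-1)
4. t=1 → R at (7,6); v=(-1,-1)

Final position: (7,6)
Wall sequence: BLTR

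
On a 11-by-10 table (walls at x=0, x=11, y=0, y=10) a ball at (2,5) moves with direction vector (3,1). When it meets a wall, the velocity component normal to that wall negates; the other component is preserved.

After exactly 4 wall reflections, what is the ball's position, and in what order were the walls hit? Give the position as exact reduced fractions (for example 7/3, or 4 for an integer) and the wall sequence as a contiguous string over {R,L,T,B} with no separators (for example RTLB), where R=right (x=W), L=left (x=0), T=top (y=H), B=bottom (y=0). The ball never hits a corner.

Final position: (11,14/3)
Wall sequence: RTLR

1. t=3 → R at (11,8); v=(-3,1)
2. t=2 → T at (5,10); v=(-3,-1)
3. t=5/3 → L at (0,25/3); v=(3,-1)
4. t=11/3 → R at (11,14/3); v=(-3,-1)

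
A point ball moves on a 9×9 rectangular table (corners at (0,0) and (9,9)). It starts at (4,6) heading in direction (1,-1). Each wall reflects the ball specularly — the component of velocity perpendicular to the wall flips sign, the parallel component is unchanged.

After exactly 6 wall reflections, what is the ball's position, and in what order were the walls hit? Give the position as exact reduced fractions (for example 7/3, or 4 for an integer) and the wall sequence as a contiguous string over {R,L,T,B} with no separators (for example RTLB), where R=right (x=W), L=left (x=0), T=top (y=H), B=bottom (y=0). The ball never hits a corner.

1. t=5 → R at (9,1); v=(-1,-1)
2. t=1 → B at (8,0); v=(-1,1)
3. t=8 → L at (0,8); v=(1,1)
4. t=1 → T at (1,9); v=(1,-1)
5. t=8 → R at (9,1); v=(-1,-1)
6. t=1 → B at (8,0); v=(-1,1)

Final position: (8,0)
Wall sequence: RBLTRB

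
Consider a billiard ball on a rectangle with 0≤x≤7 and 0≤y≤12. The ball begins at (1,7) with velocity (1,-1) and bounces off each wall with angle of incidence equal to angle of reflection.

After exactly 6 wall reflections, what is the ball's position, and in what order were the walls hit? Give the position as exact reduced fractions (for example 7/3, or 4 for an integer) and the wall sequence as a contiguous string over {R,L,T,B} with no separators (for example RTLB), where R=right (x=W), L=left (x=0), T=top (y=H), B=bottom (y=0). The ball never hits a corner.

1. t=6 → R at (7,1); v=(-1,-1)
2. t=1 → B at (6,0); v=(-1,1)
3. t=6 → L at (0,6); v=(1,1)
4. t=6 → T at (6,12); v=(1,-1)
5. t=1 → R at (7,11); v=(-1,-1)
6. t=7 → L at (0,4); v=(1,-1)

Final position: (0,4)
Wall sequence: RBLTRL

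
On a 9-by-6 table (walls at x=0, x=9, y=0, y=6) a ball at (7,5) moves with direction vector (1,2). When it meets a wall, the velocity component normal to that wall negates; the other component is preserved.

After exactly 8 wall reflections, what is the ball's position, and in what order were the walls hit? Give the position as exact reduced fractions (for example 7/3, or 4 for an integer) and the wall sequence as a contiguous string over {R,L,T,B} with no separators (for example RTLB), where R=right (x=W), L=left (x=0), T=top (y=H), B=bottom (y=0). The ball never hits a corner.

Final position: (9/2,0)
Wall sequence: TRBTBLTB

1. t=1/2 → T at (15/2,6); v=(1,-2)
2. t=3/2 → R at (9,3); v=(-1,-2)
3. t=3/2 → B at (15/2,0); v=(-1,2)
4. t=3 → T at (9/2,6); v=(-1,-2)
5. t=3 → B at (3/2,0); v=(-1,2)
6. t=3/2 → L at (0,3); v=(1,2)
7. t=3/2 → T at (3/2,6); v=(1,-2)
8. t=3 → B at (9/2,0); v=(1,2)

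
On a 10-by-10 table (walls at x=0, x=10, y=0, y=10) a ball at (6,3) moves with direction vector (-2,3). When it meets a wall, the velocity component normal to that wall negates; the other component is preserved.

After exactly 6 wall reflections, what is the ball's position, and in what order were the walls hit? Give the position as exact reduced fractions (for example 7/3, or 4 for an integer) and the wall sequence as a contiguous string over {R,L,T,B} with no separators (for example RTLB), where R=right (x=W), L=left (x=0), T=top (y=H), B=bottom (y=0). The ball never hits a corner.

Final position: (4/3,0)
Wall sequence: TLBRTB

1. t=7/3 → T at (4/3,10); v=(-2,-3)
2. t=2/3 → L at (0,8); v=(2,-3)
3. t=8/3 → B at (16/3,0); v=(2,3)
4. t=7/3 → R at (10,7); v=(-2,3)
5. t=1 → T at (8,10); v=(-2,-3)
6. t=10/3 → B at (4/3,0); v=(-2,3)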